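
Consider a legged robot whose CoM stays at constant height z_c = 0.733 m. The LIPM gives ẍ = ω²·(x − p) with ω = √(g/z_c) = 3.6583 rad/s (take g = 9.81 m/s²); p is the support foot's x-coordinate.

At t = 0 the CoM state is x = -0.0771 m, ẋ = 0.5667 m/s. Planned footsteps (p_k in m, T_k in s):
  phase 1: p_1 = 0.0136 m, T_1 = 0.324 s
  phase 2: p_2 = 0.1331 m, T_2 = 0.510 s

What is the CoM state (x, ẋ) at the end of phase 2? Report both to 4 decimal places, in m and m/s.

x = 0.4106, ẋ = 1.1253

phase 1: p=0.0136, T=0.324, ωT=1.185289, cosh=1.788645, sinh=1.482988; start (x,ẋ)=(-0.077100, 0.566700) → end (x,ẋ)=(0.081097, 0.521558)
phase 2: p=0.1331, T=0.510, ωT=1.865733, cosh=3.307726, sinh=3.152944; start (x,ẋ)=(0.081097, 0.521558) → end (x,ẋ)=(0.410597, 1.125343)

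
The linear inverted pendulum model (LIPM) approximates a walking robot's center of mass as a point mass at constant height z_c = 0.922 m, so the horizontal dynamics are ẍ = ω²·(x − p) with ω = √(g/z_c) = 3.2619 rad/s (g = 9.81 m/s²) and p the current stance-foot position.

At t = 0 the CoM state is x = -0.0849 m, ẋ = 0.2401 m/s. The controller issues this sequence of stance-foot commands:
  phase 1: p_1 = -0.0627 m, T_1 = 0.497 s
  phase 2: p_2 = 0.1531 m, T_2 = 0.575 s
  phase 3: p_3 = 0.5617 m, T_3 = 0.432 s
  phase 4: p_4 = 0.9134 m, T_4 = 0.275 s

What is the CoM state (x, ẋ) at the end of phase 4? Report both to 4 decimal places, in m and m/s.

x = -0.2126, ẋ = -3.0607

phase 1: p=-0.0627, T=0.497, ωT=1.621164, cosh=2.628323, sinh=2.430654; start (x,ẋ)=(-0.084900, 0.240100) → end (x,ẋ)=(0.057865, 0.455046)
phase 2: p=0.1531, T=0.575, ωT=1.875592, cosh=3.338974, sinh=3.185710; start (x,ẋ)=(0.057865, 0.455046) → end (x,ẋ)=(0.279532, 0.529761)
phase 3: p=0.5617, T=0.432, ωT=1.409141, cosh=2.168395, sinh=1.924042; start (x,ẋ)=(0.279532, 0.529761) → end (x,ẋ)=(0.262329, -0.622166)
phase 4: p=0.9134, T=0.275, ωT=0.897023, cosh=1.430036, sinh=1.022254; start (x,ẋ)=(0.262329, -0.622166) → end (x,ẋ)=(-0.212637, -3.060710)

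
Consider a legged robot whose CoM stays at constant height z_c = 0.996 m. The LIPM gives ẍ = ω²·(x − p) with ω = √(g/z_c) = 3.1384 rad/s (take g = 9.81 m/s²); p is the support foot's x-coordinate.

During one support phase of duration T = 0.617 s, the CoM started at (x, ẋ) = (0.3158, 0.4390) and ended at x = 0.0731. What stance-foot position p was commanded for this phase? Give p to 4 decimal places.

ωT = 3.1384·0.617 = 1.936393; cosh(ωT) = 3.538959, sinh(ωT) = 3.394736
x(T) = p + (x₀−p)·cosh(ωT) + (ẋ₀/ω)·sinh(ωT) ⇒ p·(1 − cosh) = x(T) − x₀·cosh − (ẋ₀/ω)·sinh
numerator   = 0.0731 − (0.3158)·3.538959 − (0.4390/3.1384)·3.394736 = -1.519360
denominator = 1 − 3.538959 = -2.538959
p = -1.519360 / -2.538959 = 0.5984

p = 0.5984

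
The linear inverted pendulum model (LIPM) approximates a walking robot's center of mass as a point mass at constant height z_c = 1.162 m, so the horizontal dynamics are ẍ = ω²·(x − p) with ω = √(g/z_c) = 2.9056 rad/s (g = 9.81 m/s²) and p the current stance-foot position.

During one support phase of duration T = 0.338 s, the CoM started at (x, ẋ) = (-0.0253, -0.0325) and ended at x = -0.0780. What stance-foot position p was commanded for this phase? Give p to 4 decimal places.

p = 0.0510

ωT = 2.9056·0.338 = 0.982093; cosh(ωT) = 1.522282, sinh(ωT) = 1.147756
x(T) = p + (x₀−p)·cosh(ωT) + (ẋ₀/ω)·sinh(ωT) ⇒ p·(1 − cosh) = x(T) − x₀·cosh − (ẋ₀/ω)·sinh
numerator   = -0.0780 − (-0.0253)·1.522282 − (-0.0325/2.9056)·1.147756 = -0.026648
denominator = 1 − 1.522282 = -0.522282
p = -0.026648 / -0.522282 = 0.0510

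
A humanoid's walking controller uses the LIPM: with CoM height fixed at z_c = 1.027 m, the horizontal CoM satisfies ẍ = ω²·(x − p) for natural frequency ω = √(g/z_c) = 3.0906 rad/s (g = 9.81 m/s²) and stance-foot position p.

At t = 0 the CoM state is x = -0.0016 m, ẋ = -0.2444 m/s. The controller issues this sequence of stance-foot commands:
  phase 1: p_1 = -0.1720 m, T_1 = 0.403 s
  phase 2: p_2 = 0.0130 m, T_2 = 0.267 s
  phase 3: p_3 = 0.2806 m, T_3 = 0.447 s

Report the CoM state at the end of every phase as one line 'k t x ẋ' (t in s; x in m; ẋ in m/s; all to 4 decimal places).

phase 1: p=-0.1720, T=0.403, ωT=1.245512, cosh=1.881253, sinh=1.593460; start (x,ẋ)=(-0.001600, -0.244400) → end (x,ẋ)=(0.022557, 0.379398)
phase 2: p=0.0130, T=0.267, ωT=0.825190, cosh=1.360233, sinh=0.922082; start (x,ẋ)=(0.022557, 0.379398) → end (x,ẋ)=(0.139194, 0.543306)
phase 3: p=0.2806, T=0.447, ωT=1.381498, cosh=2.116032, sinh=1.864830; start (x,ẋ)=(0.139194, 0.543306) → end (x,ẋ)=(0.309204, 0.334666)

1 0.4030 0.0226 0.3794
2 0.6700 0.1392 0.5433
3 1.1170 0.3092 0.3347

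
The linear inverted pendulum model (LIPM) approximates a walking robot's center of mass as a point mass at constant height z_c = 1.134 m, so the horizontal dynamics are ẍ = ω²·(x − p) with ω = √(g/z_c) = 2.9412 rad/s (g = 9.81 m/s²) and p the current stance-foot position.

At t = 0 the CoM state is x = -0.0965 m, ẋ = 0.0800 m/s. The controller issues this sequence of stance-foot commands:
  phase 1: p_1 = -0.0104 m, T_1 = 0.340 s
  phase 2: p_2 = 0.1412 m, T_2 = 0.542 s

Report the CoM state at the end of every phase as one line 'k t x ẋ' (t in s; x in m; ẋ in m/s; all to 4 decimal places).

phase 1: p=-0.0104, T=0.340, ωT=1.000008, cosh=1.543090, sinh=1.175214; start (x,ẋ)=(-0.096500, 0.080000) → end (x,ẋ)=(-0.111294, -0.174161)
phase 2: p=0.1412, T=0.542, ωT=1.594130, cosh=2.563565, sinh=2.360480; start (x,ẋ)=(-0.111294, -0.174161) → end (x,ẋ)=(-0.645860, -2.199452)

1 0.3400 -0.1113 -0.1742
2 0.8820 -0.6459 -2.1995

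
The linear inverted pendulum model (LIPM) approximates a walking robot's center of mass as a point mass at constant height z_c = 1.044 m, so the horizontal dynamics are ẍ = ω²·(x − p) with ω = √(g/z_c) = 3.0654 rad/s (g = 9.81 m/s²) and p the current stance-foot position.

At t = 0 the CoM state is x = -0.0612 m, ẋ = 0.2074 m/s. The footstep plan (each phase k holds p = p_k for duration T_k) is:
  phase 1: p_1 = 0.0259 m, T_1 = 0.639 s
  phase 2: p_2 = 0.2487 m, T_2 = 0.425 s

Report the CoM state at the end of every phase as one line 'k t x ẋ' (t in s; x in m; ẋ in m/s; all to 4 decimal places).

1 0.6390 -0.0539 -0.1778
2 1.0640 -0.4481 -1.9321

phase 1: p=0.0259, T=0.639, ωT=1.958791, cosh=3.615888, sinh=3.474859; start (x,ẋ)=(-0.061200, 0.207400) → end (x,ẋ)=(-0.053940, -0.177839)
phase 2: p=0.2487, T=0.425, ωT=1.302795, cosh=1.975669, sinh=1.703898; start (x,ẋ)=(-0.053940, -0.177839) → end (x,ẋ)=(-0.448069, -1.932082)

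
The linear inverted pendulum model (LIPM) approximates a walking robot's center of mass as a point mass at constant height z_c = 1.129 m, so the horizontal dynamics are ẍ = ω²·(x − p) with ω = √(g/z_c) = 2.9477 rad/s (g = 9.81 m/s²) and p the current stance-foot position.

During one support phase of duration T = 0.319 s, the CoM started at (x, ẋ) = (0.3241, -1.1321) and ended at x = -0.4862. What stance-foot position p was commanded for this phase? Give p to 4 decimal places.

p = 1.1515

ωT = 2.9477·0.319 = 0.940316; cosh(ωT) = 1.475648, sinh(ωT) = 1.085143
x(T) = p + (x₀−p)·cosh(ωT) + (ẋ₀/ω)·sinh(ωT) ⇒ p·(1 − cosh) = x(T) − x₀·cosh − (ẋ₀/ω)·sinh
numerator   = -0.4862 − (0.3241)·1.475648 − (-1.1321/2.9477)·1.085143 = -0.547695
denominator = 1 − 1.475648 = -0.475648
p = -0.547695 / -0.475648 = 1.1515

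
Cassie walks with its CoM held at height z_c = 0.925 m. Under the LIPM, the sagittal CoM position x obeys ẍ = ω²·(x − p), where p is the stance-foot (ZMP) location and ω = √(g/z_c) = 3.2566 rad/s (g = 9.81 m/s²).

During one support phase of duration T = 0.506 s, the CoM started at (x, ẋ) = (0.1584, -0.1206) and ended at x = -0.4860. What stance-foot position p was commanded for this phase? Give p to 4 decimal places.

p = 0.4841

ωT = 3.2566·0.506 = 1.647840; cosh(ωT) = 2.694104, sinh(ωT) = 2.501639
x(T) = p + (x₀−p)·cosh(ωT) + (ẋ₀/ω)·sinh(ωT) ⇒ p·(1 − cosh) = x(T) − x₀·cosh − (ẋ₀/ω)·sinh
numerator   = -0.4860 − (0.1584)·2.694104 − (-0.1206/3.2566)·2.501639 = -0.820104
denominator = 1 − 2.694104 = -1.694104
p = -0.820104 / -1.694104 = 0.4841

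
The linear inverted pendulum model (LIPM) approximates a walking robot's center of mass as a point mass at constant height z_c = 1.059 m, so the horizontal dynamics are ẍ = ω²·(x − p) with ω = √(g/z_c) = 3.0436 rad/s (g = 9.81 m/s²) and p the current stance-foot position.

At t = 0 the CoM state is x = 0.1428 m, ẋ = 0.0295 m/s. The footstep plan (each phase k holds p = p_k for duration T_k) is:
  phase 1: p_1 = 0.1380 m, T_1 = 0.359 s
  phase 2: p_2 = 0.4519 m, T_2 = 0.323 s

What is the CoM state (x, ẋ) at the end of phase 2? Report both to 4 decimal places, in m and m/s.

phase 1: p=0.1380, T=0.359, ωT=1.092652, cosh=1.658750, sinh=1.323424; start (x,ẋ)=(0.142800, 0.029500) → end (x,ẋ)=(0.158789, 0.068267)
phase 2: p=0.4519, T=0.323, ωT=0.983083, cosh=1.523419, sinh=1.149264; start (x,ẋ)=(0.158789, 0.068267) → end (x,ẋ)=(0.031147, -0.921272)

x = 0.0311, ẋ = -0.9213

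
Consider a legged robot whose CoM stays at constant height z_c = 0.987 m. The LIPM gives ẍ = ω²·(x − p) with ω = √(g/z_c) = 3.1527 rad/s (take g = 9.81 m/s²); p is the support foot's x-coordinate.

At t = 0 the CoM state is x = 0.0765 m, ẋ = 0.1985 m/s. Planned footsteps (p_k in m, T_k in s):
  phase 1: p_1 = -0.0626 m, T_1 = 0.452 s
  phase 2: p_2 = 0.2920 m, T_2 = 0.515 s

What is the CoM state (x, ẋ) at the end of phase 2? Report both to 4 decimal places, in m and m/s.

x = 1.4901, ẋ = 3.9863

phase 1: p=-0.0626, T=0.452, ωT=1.425020, cosh=2.199223, sinh=1.958720; start (x,ẋ)=(0.076500, 0.198500) → end (x,ẋ)=(0.366637, 1.295524)
phase 2: p=0.2920, T=0.515, ωT=1.623641, cosh=2.634350, sinh=2.437170; start (x,ẋ)=(0.366637, 1.295524) → end (x,ẋ)=(1.490114, 3.986346)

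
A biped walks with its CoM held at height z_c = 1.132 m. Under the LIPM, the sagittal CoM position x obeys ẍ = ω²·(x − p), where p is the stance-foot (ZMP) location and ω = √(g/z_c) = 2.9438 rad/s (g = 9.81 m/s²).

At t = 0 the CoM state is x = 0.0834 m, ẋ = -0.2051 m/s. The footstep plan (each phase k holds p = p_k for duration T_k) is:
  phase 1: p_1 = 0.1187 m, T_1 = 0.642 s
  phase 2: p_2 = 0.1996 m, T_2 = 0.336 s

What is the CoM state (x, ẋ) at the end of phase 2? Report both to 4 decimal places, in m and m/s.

phase 1: p=0.1187, T=0.642, ωT=1.889920, cosh=3.384960, sinh=3.233876; start (x,ẋ)=(0.083400, -0.205100) → end (x,ẋ)=(-0.226099, -1.030307)
phase 2: p=0.1996, T=0.336, ωT=0.989117, cosh=1.530382, sinh=1.158477; start (x,ẋ)=(-0.226099, -1.030307) → end (x,ẋ)=(-0.857340, -3.028536)

x = -0.8573, ẋ = -3.0285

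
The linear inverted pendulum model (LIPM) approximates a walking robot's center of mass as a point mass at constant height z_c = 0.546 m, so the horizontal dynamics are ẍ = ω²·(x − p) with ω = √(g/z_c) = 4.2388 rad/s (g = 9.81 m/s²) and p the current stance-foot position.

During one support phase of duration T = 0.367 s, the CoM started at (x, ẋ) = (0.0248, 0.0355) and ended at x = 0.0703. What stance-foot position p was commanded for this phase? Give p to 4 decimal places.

p = 0.0068

ωT = 4.2388·0.367 = 1.555640; cosh(ωT) = 2.474585, sinh(ωT) = 2.263531
x(T) = p + (x₀−p)·cosh(ωT) + (ẋ₀/ω)·sinh(ωT) ⇒ p·(1 − cosh) = x(T) − x₀·cosh − (ẋ₀/ω)·sinh
numerator   = 0.0703 − (0.0248)·2.474585 − (0.0355/4.2388)·2.263531 = -0.010027
denominator = 1 − 2.474585 = -1.474585
p = -0.010027 / -1.474585 = 0.0068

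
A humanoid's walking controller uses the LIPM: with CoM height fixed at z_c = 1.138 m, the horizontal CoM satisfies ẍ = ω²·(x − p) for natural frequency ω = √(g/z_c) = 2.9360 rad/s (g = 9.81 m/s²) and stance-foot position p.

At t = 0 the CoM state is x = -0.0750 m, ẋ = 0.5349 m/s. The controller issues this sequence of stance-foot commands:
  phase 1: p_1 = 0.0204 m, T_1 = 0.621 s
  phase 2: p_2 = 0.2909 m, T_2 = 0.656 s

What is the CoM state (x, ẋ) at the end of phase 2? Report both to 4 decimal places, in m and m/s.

phase 1: p=0.0204, T=0.621, ωT=1.823256, cosh=3.176743, sinh=3.015244; start (x,ẋ)=(-0.075000, 0.534900) → end (x,ẋ)=(0.266676, 0.854687)
phase 2: p=0.2909, T=0.656, ωT=1.926016, cosh=3.503922, sinh=3.358195; start (x,ẋ)=(0.266676, 0.854687) → end (x,ẋ)=(1.183611, 2.755915)

x = 1.1836, ẋ = 2.7559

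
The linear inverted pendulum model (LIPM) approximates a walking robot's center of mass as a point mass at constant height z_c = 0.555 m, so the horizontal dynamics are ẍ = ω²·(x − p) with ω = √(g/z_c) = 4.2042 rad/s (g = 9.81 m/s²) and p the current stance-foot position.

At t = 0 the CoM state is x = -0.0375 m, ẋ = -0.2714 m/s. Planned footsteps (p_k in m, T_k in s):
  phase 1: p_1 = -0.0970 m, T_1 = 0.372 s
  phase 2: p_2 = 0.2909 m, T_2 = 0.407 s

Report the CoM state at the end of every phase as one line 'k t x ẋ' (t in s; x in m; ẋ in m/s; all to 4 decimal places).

phase 1: p=-0.0970, T=0.372, ωT=1.563962, cosh=2.493510, sinh=2.284205; start (x,ẋ)=(-0.037500, -0.271400) → end (x,ẋ)=(-0.096092, -0.105345)
phase 2: p=0.2909, T=0.407, ωT=1.711109, cosh=2.857882, sinh=2.677217; start (x,ẋ)=(-0.096092, -0.105345) → end (x,ẋ)=(-0.882160, -4.656871)

1 0.3720 -0.0961 -0.1053
2 0.7790 -0.8822 -4.6569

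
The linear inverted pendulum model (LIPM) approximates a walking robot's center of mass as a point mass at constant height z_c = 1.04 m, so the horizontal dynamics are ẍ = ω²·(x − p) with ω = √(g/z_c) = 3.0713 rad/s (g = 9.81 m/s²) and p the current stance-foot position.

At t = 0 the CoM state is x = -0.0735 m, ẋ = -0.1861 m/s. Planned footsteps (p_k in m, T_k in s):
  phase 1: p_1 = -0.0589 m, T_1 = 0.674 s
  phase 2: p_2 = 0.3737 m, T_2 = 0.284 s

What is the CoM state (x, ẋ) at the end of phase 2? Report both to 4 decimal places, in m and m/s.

phase 1: p=-0.0589, T=0.674, ωT=2.070056, cosh=4.025724, sinh=3.899545; start (x,ẋ)=(-0.073500, -0.186100) → end (x,ẋ)=(-0.353962, -0.924047)
phase 2: p=0.3737, T=0.284, ωT=0.872249, cosh=1.405148, sinh=0.987138; start (x,ẋ)=(-0.353962, -0.924047) → end (x,ẋ)=(-0.945767, -3.504543)

x = -0.9458, ẋ = -3.5045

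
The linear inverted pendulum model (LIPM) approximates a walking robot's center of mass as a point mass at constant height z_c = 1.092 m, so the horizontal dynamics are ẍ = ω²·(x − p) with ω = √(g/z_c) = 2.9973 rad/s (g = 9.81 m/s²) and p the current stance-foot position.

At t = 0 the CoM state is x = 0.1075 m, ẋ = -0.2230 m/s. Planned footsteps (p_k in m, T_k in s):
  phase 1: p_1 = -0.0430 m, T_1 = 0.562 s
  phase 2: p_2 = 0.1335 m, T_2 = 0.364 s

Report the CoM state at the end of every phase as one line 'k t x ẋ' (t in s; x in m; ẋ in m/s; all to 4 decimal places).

phase 1: p=-0.0430, T=0.562, ωT=1.684483, cosh=2.787601, sinh=2.602061; start (x,ẋ)=(0.107500, -0.223000) → end (x,ẋ)=(0.182940, 0.552138)
phase 2: p=0.1335, T=0.364, ωT=1.091017, cosh=1.656588, sinh=1.320713; start (x,ẋ)=(0.182940, 0.552138) → end (x,ẋ)=(0.458692, 1.110376)

1 0.5620 0.1829 0.5521
2 0.9260 0.4587 1.1104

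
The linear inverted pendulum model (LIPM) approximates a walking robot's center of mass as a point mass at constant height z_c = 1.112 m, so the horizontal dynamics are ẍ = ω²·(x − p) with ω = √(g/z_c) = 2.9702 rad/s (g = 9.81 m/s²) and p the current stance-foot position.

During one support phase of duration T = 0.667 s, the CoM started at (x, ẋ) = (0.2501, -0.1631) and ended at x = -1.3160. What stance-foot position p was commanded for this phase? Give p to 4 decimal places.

p = 0.7589

ωT = 2.9702·0.667 = 1.981123; cosh(ωT) = 3.694399, sinh(ωT) = 3.556485
x(T) = p + (x₀−p)·cosh(ωT) + (ẋ₀/ω)·sinh(ωT) ⇒ p·(1 − cosh) = x(T) − x₀·cosh − (ẋ₀/ω)·sinh
numerator   = -1.3160 − (0.2501)·3.694399 − (-0.1631/2.9702)·3.556485 = -2.044675
denominator = 1 − 3.694399 = -2.694399
p = -2.044675 / -2.694399 = 0.7589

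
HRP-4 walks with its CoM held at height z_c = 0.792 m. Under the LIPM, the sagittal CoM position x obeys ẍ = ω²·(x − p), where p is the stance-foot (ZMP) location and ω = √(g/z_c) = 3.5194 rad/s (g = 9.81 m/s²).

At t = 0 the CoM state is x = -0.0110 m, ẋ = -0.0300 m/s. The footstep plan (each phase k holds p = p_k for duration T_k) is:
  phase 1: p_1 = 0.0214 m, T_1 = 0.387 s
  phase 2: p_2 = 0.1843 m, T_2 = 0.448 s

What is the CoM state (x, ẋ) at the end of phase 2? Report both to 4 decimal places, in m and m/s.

phase 1: p=0.0214, T=0.387, ωT=1.362008, cosh=2.080085, sinh=1.823939; start (x,ẋ)=(-0.011000, -0.030000) → end (x,ẋ)=(-0.061542, -0.270384)
phase 2: p=0.1843, T=0.448, ωT=1.576691, cosh=2.522788, sinh=2.316130; start (x,ẋ)=(-0.061542, -0.270384) → end (x,ẋ)=(-0.613849, -2.686077)

x = -0.6138, ẋ = -2.6861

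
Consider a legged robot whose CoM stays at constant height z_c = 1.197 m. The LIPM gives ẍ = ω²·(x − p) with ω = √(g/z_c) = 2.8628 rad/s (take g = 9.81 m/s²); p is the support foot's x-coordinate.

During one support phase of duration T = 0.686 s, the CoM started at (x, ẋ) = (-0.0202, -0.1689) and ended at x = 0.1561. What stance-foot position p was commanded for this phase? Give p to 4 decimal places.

ωT = 2.8628·0.686 = 1.963881; cosh(ωT) = 3.633622, sinh(ωT) = 3.493309
x(T) = p + (x₀−p)·cosh(ωT) + (ẋ₀/ω)·sinh(ωT) ⇒ p·(1 − cosh) = x(T) − x₀·cosh − (ẋ₀/ω)·sinh
numerator   = 0.1561 − (-0.0202)·3.633622 − (-0.1689/2.8628)·3.493309 = 0.435598
denominator = 1 − 3.633622 = -2.633622
p = 0.435598 / -2.633622 = -0.1654

p = -0.1654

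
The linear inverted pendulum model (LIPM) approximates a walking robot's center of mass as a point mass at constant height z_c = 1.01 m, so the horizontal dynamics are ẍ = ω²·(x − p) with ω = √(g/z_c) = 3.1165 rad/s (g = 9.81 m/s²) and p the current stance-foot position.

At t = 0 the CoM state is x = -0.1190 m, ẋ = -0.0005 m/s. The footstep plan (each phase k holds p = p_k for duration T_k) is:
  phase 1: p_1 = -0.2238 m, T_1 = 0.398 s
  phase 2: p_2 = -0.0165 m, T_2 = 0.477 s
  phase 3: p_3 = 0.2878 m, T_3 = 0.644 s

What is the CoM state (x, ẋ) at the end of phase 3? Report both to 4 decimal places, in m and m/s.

phase 1: p=-0.2238, T=0.398, ωT=1.240367, cosh=1.873080, sinh=1.583802; start (x,ẋ)=(-0.119000, -0.000500) → end (x,ẋ)=(-0.027755, 0.516348)
phase 2: p=-0.0165, T=0.477, ωT=1.486570, cosh=2.324026, sinh=2.097879; start (x,ẋ)=(-0.027755, 0.516348) → end (x,ẋ)=(0.304923, 1.126418)
phase 3: p=0.2878, T=0.644, ωT=2.007026, cosh=3.787771, sinh=3.653383; start (x,ẋ)=(0.304923, 1.126418) → end (x,ẋ)=(1.673125, 4.461571)

x = 1.6731, ẋ = 4.4616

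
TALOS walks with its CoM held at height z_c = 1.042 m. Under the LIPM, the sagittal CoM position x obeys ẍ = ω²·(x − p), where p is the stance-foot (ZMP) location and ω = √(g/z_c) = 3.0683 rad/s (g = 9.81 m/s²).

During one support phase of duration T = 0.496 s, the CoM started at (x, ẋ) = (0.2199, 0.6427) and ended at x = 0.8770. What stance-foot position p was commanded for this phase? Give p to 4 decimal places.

ωT = 3.0683·0.496 = 1.521877; cosh(ωT) = 2.399558, sinh(ωT) = 2.181256
x(T) = p + (x₀−p)·cosh(ωT) + (ẋ₀/ω)·sinh(ωT) ⇒ p·(1 − cosh) = x(T) − x₀·cosh − (ẋ₀/ω)·sinh
numerator   = 0.8770 − (0.2199)·2.399558 − (0.6427/3.0683)·2.181256 = -0.107559
denominator = 1 − 2.399558 = -1.399558
p = -0.107559 / -1.399558 = 0.0769

p = 0.0769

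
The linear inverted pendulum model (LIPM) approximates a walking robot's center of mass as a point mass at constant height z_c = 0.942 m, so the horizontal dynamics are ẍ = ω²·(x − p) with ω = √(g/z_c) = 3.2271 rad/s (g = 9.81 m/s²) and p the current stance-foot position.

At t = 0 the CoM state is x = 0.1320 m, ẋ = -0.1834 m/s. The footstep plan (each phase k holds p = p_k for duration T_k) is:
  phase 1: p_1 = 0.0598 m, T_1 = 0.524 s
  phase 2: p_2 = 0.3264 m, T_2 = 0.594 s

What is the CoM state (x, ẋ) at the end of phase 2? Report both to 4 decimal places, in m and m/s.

x = -0.3144, ẋ = -1.9527

phase 1: p=0.0598, T=0.524, ωT=1.691000, cosh=2.804620, sinh=2.620285; start (x,ẋ)=(0.132000, -0.183400) → end (x,ẋ)=(0.113380, 0.096150)
phase 2: p=0.3264, T=0.594, ωT=1.916897, cosh=3.473446, sinh=3.326383; start (x,ẋ)=(0.113380, 0.096150) → end (x,ẋ)=(-0.314406, -1.952710)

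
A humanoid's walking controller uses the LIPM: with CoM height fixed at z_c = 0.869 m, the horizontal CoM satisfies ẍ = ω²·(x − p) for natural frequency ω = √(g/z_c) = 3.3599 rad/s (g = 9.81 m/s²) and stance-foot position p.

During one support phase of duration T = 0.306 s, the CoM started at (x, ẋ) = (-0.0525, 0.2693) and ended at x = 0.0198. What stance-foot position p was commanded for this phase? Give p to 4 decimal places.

ωT = 3.3599·0.306 = 1.028129; cosh(ωT) = 1.576753, sinh(ωT) = 1.219078
x(T) = p + (x₀−p)·cosh(ωT) + (ẋ₀/ω)·sinh(ωT) ⇒ p·(1 − cosh) = x(T) − x₀·cosh − (ẋ₀/ω)·sinh
numerator   = 0.0198 − (-0.0525)·1.576753 − (0.2693/3.3599)·1.219078 = 0.004869
denominator = 1 − 1.576753 = -0.576753
p = 0.004869 / -0.576753 = -0.0084

p = -0.0084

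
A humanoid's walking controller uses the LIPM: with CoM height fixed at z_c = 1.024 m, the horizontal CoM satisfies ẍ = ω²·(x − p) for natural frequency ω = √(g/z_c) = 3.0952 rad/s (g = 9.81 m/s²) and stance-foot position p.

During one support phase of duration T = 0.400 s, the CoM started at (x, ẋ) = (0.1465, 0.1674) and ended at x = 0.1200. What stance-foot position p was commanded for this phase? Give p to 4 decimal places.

ωT = 3.0952·0.400 = 1.238080; cosh(ωT) = 1.869463, sinh(ωT) = 1.579522
x(T) = p + (x₀−p)·cosh(ωT) + (ẋ₀/ω)·sinh(ωT) ⇒ p·(1 − cosh) = x(T) − x₀·cosh − (ẋ₀/ω)·sinh
numerator   = 0.1200 − (0.1465)·1.869463 − (0.1674/3.0952)·1.579522 = -0.239303
denominator = 1 − 1.869463 = -0.869463
p = -0.239303 / -0.869463 = 0.2752

p = 0.2752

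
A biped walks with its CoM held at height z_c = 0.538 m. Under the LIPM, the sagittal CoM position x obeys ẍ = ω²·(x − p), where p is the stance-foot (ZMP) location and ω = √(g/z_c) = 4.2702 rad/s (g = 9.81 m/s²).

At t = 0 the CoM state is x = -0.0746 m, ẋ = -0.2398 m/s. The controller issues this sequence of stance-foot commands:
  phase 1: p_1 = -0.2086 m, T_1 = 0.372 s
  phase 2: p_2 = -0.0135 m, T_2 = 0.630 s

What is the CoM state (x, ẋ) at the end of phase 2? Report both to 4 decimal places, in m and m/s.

phase 1: p=-0.2086, T=0.372, ωT=1.588514, cosh=2.550349, sinh=2.346120; start (x,ẋ)=(-0.074600, -0.239800) → end (x,ẋ)=(0.001397, 0.730892)
phase 2: p=-0.0135, T=0.630, ωT=2.690226, cosh=7.401436, sinh=7.333570; start (x,ẋ)=(0.001397, 0.730892) → end (x,ẋ)=(1.351978, 5.876151)

x = 1.3520, ẋ = 5.8762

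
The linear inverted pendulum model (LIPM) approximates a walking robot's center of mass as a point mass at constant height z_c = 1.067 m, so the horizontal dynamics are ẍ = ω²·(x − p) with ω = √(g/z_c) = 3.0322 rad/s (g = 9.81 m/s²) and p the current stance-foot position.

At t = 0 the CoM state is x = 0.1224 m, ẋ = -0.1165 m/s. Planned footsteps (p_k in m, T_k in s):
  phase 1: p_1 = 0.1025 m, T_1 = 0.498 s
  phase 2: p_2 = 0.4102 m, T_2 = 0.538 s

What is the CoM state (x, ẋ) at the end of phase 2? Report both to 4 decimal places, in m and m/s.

phase 1: p=0.1025, T=0.498, ωT=1.510036, cosh=2.373897, sinh=2.152995; start (x,ẋ)=(0.122400, -0.116500) → end (x,ẋ)=(0.067020, -0.146646)
phase 2: p=0.4102, T=0.538, ωT=1.631324, cosh=2.653153, sinh=2.457482; start (x,ẋ)=(0.067020, -0.146646) → end (x,ẋ)=(-0.619158, -2.946302)

x = -0.6192, ẋ = -2.9463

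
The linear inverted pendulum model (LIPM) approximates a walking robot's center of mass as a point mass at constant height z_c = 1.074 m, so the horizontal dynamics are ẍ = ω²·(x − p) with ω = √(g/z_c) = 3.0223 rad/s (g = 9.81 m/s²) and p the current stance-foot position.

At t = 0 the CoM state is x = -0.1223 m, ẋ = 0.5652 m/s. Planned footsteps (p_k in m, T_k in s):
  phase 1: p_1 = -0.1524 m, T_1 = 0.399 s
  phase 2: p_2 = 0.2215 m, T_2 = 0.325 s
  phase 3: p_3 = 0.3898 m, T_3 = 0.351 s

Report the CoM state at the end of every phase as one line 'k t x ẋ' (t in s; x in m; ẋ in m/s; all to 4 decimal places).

phase 1: p=-0.1524, T=0.399, ωT=1.205898, cosh=1.819589, sinh=1.520166; start (x,ẋ)=(-0.122300, 0.565200) → end (x,ẋ)=(0.186656, 1.166723)
phase 2: p=0.2215, T=0.325, ωT=0.982248, cosh=1.522460, sinh=1.147991; start (x,ẋ)=(0.186656, 1.166723) → end (x,ẋ)=(0.611620, 1.655395)
phase 3: p=0.3898, T=0.351, ωT=1.060827, cosh=1.617465, sinh=1.271295; start (x,ẋ)=(0.611620, 1.655395) → end (x,ẋ)=(1.444908, 3.529826)

1 0.3990 0.1867 1.1667
2 0.7240 0.6116 1.6554
3 1.0750 1.4449 3.5298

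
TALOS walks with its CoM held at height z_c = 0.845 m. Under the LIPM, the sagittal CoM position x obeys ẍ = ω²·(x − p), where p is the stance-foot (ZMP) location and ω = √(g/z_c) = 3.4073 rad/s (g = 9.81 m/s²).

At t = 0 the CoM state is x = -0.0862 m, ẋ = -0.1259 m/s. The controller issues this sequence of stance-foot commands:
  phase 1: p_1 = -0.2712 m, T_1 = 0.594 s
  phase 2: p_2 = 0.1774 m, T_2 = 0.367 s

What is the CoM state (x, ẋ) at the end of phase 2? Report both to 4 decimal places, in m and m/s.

x = 1.2904, ẋ = 4.2015

phase 1: p=-0.2712, T=0.594, ωT=2.023936, cosh=3.850095, sinh=3.717961; start (x,ẋ)=(-0.086200, -0.125900) → end (x,ẋ)=(0.303689, 1.858891)
phase 2: p=0.1774, T=0.367, ωT=1.250479, cosh=1.889192, sinh=1.602824; start (x,ẋ)=(0.303689, 1.858891) → end (x,ẋ)=(1.290422, 4.201502)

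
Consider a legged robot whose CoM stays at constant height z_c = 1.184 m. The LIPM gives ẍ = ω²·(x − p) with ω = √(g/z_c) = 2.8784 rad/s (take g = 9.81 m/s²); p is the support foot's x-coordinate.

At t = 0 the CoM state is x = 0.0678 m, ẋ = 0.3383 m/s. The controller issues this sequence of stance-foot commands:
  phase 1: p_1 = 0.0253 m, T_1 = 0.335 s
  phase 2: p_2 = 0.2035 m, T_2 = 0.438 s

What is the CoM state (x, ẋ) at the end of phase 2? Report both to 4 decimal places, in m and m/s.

phase 1: p=0.0253, T=0.335, ωT=0.964264, cosh=1.502060, sinh=1.120796; start (x,ẋ)=(0.067800, 0.338300) → end (x,ẋ)=(0.220865, 0.645256)
phase 2: p=0.2035, T=0.438, ωT=1.260739, cosh=1.905736, sinh=1.622292; start (x,ẋ)=(0.220865, 0.645256) → end (x,ẋ)=(0.600266, 1.310778)

x = 0.6003, ẋ = 1.3108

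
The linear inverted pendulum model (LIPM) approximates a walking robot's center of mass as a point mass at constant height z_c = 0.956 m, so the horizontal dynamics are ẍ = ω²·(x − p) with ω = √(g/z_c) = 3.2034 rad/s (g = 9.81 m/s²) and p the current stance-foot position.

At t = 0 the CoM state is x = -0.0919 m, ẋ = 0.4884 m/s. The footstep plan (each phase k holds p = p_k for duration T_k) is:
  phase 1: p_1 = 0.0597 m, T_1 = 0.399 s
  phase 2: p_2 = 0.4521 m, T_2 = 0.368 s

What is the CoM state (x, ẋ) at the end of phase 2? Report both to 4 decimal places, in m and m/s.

phase 1: p=0.0597, T=0.399, ωT=1.278157, cosh=1.934283, sinh=1.655733; start (x,ẋ)=(-0.091900, 0.488400) → end (x,ẋ)=(0.018901, 0.140621)
phase 2: p=0.4521, T=0.368, ωT=1.178851, cosh=1.779135, sinh=1.471503; start (x,ẋ)=(0.018901, 0.140621) → end (x,ẋ)=(-0.254025, -1.791836)

x = -0.2540, ẋ = -1.7918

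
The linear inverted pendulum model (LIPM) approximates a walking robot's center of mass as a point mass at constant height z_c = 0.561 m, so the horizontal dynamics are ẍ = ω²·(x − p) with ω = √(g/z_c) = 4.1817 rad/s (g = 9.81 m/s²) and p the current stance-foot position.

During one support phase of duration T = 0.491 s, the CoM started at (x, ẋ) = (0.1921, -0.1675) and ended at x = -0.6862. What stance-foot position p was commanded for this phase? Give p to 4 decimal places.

p = 0.4369

ωT = 4.1817·0.491 = 2.053215; cosh(ωT) = 3.960617, sinh(ωT) = 3.832296
x(T) = p + (x₀−p)·cosh(ωT) + (ẋ₀/ω)·sinh(ωT) ⇒ p·(1 − cosh) = x(T) − x₀·cosh − (ẋ₀/ω)·sinh
numerator   = -0.6862 − (0.1921)·3.960617 − (-0.1675/4.1817)·3.832296 = -1.293530
denominator = 1 − 3.960617 = -2.960617
p = -1.293530 / -2.960617 = 0.4369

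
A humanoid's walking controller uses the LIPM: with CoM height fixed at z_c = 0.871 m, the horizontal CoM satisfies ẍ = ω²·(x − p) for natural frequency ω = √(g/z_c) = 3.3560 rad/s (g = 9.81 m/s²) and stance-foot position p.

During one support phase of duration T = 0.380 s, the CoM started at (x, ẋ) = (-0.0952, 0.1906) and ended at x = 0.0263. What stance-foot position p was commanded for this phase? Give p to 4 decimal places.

p = -0.1251

ωT = 3.3560·0.380 = 1.275280; cosh(ωT) = 1.929528, sinh(ωT) = 1.650175
x(T) = p + (x₀−p)·cosh(ωT) + (ẋ₀/ω)·sinh(ωT) ⇒ p·(1 − cosh) = x(T) − x₀·cosh − (ẋ₀/ω)·sinh
numerator   = 0.0263 − (-0.0952)·1.929528 − (0.1906/3.3560)·1.650175 = 0.116271
denominator = 1 − 1.929528 = -0.929528
p = 0.116271 / -0.929528 = -0.1251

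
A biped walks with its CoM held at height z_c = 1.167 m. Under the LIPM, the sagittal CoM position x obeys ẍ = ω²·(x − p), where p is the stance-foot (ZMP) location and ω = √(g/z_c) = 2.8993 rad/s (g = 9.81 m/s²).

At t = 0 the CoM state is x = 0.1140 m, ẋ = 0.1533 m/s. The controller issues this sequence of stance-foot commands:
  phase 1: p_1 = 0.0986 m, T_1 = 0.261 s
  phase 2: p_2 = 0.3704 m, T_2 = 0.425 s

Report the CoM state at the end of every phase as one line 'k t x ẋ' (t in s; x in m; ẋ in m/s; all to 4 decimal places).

phase 1: p=0.0986, T=0.261, ωT=0.756717, cosh=1.300236, sinh=0.831032; start (x,ẋ)=(0.114000, 0.153300) → end (x,ẋ)=(0.162564, 0.236431)
phase 2: p=0.3704, T=0.425, ωT=1.232203, cosh=1.860211, sinh=1.568562; start (x,ẋ)=(0.162564, 0.236431) → end (x,ẋ)=(0.111694, -0.505369)

1 0.2610 0.1626 0.2364
2 0.6860 0.1117 -0.5054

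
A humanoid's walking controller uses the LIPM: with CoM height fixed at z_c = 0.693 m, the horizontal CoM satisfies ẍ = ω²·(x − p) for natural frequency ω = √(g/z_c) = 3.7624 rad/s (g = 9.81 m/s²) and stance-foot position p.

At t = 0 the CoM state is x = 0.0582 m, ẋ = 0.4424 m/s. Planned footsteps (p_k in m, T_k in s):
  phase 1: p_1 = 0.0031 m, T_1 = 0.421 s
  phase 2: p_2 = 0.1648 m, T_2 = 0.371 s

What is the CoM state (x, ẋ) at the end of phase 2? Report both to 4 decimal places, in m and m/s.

x = 1.5163, ẋ = 5.2474

phase 1: p=0.0031, T=0.421, ωT=1.583970, cosh=2.539715, sinh=2.334556; start (x,ẋ)=(0.058200, 0.442400) → end (x,ẋ)=(0.417546, 1.607542)
phase 2: p=0.1648, T=0.371, ωT=1.395850, cosh=2.143015, sinh=1.895393; start (x,ẋ)=(0.417546, 1.607542) → end (x,ẋ)=(1.516273, 5.247375)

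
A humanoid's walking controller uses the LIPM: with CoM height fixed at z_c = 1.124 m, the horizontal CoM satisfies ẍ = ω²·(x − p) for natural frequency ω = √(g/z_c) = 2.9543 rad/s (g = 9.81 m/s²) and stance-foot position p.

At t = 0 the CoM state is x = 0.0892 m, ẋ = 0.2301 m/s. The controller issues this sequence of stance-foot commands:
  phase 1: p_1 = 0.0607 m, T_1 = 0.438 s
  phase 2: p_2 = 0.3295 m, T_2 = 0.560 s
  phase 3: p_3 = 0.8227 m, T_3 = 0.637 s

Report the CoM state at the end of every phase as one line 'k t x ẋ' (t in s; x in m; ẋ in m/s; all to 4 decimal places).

1 0.4380 0.2479 0.5932
2 0.9980 0.6143 1.0008
3 1.6350 1.2089 1.3871

phase 1: p=0.0607, T=0.438, ωT=1.293983, cosh=1.960731, sinh=1.686555; start (x,ẋ)=(0.089200, 0.230100) → end (x,ẋ)=(0.247941, 0.593168)
phase 2: p=0.3295, T=0.560, ωT=1.654408, cosh=2.710594, sinh=2.519389; start (x,ẋ)=(0.247941, 0.593168) → end (x,ẋ)=(0.614272, 1.000789)
phase 3: p=0.8227, T=0.637, ωT=1.881889, cosh=3.359099, sinh=3.206797; start (x,ẋ)=(0.614272, 1.000789) → end (x,ẋ)=(1.208893, 1.387134)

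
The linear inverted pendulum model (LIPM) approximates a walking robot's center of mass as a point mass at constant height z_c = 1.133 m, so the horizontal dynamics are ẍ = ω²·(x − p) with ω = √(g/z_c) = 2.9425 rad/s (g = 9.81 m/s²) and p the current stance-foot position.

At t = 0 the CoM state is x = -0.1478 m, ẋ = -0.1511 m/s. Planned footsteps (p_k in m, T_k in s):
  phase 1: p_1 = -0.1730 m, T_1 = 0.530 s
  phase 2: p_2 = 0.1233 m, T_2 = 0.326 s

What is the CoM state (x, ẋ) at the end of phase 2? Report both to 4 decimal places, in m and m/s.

phase 1: p=-0.1730, T=0.530, ωT=1.559525, cosh=2.483399, sinh=2.273163; start (x,ẋ)=(-0.147800, -0.151100) → end (x,ẋ)=(-0.227147, -0.206684)
phase 2: p=0.1233, T=0.326, ωT=0.959255, cosh=1.496465, sinh=1.113287; start (x,ẋ)=(-0.227147, -0.206684) → end (x,ẋ)=(-0.479330, -1.457307)

x = -0.4793, ẋ = -1.4573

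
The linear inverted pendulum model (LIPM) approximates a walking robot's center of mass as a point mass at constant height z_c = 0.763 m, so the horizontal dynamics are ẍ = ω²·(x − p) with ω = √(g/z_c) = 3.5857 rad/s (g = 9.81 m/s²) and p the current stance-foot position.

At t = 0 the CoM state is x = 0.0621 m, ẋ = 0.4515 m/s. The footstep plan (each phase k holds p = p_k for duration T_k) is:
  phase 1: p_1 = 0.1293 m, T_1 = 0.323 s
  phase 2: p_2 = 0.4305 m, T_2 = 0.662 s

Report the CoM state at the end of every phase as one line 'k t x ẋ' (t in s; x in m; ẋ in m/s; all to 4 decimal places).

phase 1: p=0.1293, T=0.323, ωT=1.158181, cosh=1.749097, sinh=1.435040; start (x,ẋ)=(0.062100, 0.451500) → end (x,ẋ)=(0.192456, 0.443931)
phase 2: p=0.4305, T=0.662, ωT=2.373733, cosh=5.415268, sinh=5.322136; start (x,ẋ)=(0.192456, 0.443931) → end (x,ẋ)=(-0.199658, -2.138718)

1 0.3230 0.1925 0.4439
2 0.9850 -0.1997 -2.1387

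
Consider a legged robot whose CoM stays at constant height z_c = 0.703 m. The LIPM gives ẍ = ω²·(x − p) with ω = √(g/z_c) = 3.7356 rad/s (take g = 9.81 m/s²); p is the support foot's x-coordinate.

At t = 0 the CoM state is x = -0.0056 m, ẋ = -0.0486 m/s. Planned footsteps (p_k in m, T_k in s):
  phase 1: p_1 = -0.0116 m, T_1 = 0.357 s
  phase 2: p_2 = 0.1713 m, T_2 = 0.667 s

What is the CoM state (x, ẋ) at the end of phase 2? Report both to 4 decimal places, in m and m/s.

phase 1: p=-0.0116, T=0.357, ωT=1.333609, cosh=2.029120, sinh=1.765595; start (x,ẋ)=(-0.005600, -0.048600) → end (x,ẋ)=(-0.022396, -0.059042)
phase 2: p=0.1713, T=0.667, ωT=2.491645, cosh=6.081955, sinh=5.999181; start (x,ẋ)=(-0.022396, -0.059042) → end (x,ẋ)=(-1.101566, -4.699913)

x = -1.1016, ẋ = -4.6999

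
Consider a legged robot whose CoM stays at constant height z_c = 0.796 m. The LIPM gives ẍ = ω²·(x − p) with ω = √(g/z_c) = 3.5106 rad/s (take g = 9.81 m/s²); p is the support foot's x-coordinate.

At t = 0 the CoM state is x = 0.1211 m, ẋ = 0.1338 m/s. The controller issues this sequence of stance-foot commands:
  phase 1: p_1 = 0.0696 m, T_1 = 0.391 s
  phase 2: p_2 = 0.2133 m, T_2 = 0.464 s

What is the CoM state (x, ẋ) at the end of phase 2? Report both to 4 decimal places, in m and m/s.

phase 1: p=0.0696, T=0.391, ωT=1.372645, cosh=2.099604, sinh=1.846168; start (x,ẋ)=(0.121100, 0.133800) → end (x,ẋ)=(0.248093, 0.614707)
phase 2: p=0.2133, T=0.464, ωT=1.628918, cosh=2.647249, sinh=2.451108; start (x,ẋ)=(0.248093, 0.614707) → end (x,ẋ)=(0.734595, 1.926669)

x = 0.7346, ẋ = 1.9267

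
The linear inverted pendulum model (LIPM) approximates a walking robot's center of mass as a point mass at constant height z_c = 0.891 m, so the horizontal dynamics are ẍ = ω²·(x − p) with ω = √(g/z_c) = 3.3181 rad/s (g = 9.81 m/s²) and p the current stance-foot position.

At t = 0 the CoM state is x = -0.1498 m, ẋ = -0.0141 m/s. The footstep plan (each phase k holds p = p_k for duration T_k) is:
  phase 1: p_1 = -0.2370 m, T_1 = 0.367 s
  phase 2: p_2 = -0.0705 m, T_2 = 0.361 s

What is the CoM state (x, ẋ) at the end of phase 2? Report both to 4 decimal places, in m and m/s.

x = 0.0970, ẋ = 0.6955

phase 1: p=-0.2370, T=0.367, ωT=1.217743, cosh=1.837724, sinh=1.541827; start (x,ẋ)=(-0.149800, -0.014100) → end (x,ẋ)=(-0.083302, 0.420198)
phase 2: p=-0.0705, T=0.361, ωT=1.197834, cosh=1.807390, sinh=1.505543; start (x,ẋ)=(-0.083302, 0.420198) → end (x,ẋ)=(0.097020, 0.695506)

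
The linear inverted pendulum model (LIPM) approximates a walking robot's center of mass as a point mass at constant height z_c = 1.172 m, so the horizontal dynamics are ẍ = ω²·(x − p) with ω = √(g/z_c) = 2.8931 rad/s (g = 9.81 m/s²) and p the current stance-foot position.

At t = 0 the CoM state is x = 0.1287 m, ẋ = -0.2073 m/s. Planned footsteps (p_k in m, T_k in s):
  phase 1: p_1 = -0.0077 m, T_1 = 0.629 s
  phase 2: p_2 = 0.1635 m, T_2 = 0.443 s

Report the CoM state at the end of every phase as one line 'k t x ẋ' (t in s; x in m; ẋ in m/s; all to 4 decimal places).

phase 1: p=-0.0077, T=0.629, ωT=1.819760, cosh=3.166221, sinh=3.004156; start (x,ẋ)=(0.128700, -0.207300) → end (x,ẋ)=(0.208915, 0.529139)
phase 2: p=0.1635, T=0.443, ωT=1.281643, cosh=1.940068, sinh=1.662487; start (x,ẋ)=(0.208915, 0.529139) → end (x,ẋ)=(0.555672, 1.245000)

1 0.6290 0.2089 0.5291
2 1.0720 0.5557 1.2450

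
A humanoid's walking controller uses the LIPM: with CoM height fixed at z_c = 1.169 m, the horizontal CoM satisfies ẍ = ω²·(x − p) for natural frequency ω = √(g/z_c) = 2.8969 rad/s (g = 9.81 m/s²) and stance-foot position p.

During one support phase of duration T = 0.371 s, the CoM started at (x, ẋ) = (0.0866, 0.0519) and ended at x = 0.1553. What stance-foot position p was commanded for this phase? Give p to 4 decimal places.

p = 0.0150

ωT = 2.8969·0.371 = 1.074750; cosh(ωT) = 1.635322, sinh(ωT) = 1.293939
x(T) = p + (x₀−p)·cosh(ωT) + (ẋ₀/ω)·sinh(ωT) ⇒ p·(1 − cosh) = x(T) − x₀·cosh − (ẋ₀/ω)·sinh
numerator   = 0.1553 − (0.0866)·1.635322 − (0.0519/2.8969)·1.293939 = -0.009501
denominator = 1 − 1.635322 = -0.635322
p = -0.009501 / -0.635322 = 0.0150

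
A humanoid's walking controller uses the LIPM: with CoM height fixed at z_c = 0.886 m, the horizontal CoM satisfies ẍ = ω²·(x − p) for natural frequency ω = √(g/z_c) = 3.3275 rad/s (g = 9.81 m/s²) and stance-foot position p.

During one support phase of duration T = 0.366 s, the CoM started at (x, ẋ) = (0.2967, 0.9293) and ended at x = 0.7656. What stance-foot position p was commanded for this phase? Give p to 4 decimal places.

ωT = 3.3275·0.366 = 1.217865; cosh(ωT) = 1.837912, sinh(ωT) = 1.542051
x(T) = p + (x₀−p)·cosh(ωT) + (ẋ₀/ω)·sinh(ωT) ⇒ p·(1 − cosh) = x(T) − x₀·cosh − (ẋ₀/ω)·sinh
numerator   = 0.7656 − (0.2967)·1.837912 − (0.9293/3.3275)·1.542051 = -0.210371
denominator = 1 − 1.837912 = -0.837912
p = -0.210371 / -0.837912 = 0.2511

p = 0.2511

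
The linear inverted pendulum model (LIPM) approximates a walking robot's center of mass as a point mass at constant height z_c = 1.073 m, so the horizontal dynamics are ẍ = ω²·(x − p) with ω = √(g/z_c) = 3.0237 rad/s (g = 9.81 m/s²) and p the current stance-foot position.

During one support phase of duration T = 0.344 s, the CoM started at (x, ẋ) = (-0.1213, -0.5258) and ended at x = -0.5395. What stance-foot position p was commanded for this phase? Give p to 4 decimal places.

p = 0.2217

ωT = 3.0237·0.344 = 1.040153; cosh(ωT) = 1.591525, sinh(ωT) = 1.238124
x(T) = p + (x₀−p)·cosh(ωT) + (ẋ₀/ω)·sinh(ωT) ⇒ p·(1 − cosh) = x(T) − x₀·cosh − (ẋ₀/ω)·sinh
numerator   = -0.5395 − (-0.1213)·1.591525 − (-0.5258/3.0237)·1.238124 = -0.131147
denominator = 1 − 1.591525 = -0.591525
p = -0.131147 / -0.591525 = 0.2217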